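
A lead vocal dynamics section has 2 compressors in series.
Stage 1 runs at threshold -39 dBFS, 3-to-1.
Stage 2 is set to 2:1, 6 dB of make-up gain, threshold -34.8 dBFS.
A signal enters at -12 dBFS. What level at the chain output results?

-26.4 dBFS

Stage 1: overshoot 27 dB → 27/3 = 9 dB → -30 dBFS.
Stage 2: overshoot 4.8 dB → 4.8/2 = 2.4 dB → -32.4 dBFS; +6 dB make-up → -26.4 dBFS.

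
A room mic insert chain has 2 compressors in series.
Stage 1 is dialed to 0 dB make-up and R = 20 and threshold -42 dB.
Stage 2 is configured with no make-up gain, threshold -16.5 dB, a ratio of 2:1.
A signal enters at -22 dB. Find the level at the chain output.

-41 dB

Stage 1: overshoot 20 dB → 20/20 = 1 dB → -41 dB.
Stage 2: -41 dB is at or below the -16.5 dB threshold — no compression; output -41 dB.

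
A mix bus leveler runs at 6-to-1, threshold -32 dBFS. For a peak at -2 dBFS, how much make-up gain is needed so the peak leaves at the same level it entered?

Without make-up, output = threshold + overshoot/6 = -32 + 5 = -27 dBFS.
Gap to target: 25 dB.

25 dB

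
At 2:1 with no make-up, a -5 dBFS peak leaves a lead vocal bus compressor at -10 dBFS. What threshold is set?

Input is 10 dB above T (since output overshoot × R = input overshoot: (-10 − T)·2 = -5 − T gives T = -15 dBFS).
Check: -15 + (-5 − (-15))/2 = -15 + 5 = -10 dBFS. ✓

-15 dBFS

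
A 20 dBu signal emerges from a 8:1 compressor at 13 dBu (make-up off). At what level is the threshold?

Gain reduction = 20 − 13 = 7 dB; output overshoot = GR / (R − 1) = 7 / 7 = 1 dB.
Threshold = output − output overshoot = 13 − 1 = 12 dBu.

12 dBu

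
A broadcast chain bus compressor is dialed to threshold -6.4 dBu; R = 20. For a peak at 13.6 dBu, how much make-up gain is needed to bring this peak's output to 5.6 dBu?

Overshoot 20 dB → 20/20 = 1 dB after compression, so the compressed level is -6.4 + 1 = -5.4 dBu.
Make-up = target − compressed = 5.6 − (-5.4) = 11 dB.

11 dB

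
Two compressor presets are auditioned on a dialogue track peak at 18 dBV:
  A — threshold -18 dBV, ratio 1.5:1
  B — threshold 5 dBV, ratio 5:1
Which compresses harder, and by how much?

A, by 1.6 dB

A: overshoot 36 dB → output overshoot 24 dB → GR 12 dB.
B: overshoot 13 dB → output overshoot 2.6 dB → GR 10.4 dB.
Difference: 1.6 dB in favour of A.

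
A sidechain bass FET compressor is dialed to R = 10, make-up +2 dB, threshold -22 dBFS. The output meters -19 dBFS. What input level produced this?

-12 dBFS

Remove make-up: -19 − 2 = -21 dBFS.
Post-compression overshoot = -21 − (-22) = 1 dB.
Input overshoot = R × output overshoot = 10 dB → input = -22 + 10 = -12 dBFS.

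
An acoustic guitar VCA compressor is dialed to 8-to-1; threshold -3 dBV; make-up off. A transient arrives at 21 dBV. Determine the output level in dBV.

0 dBV

Overshoot: 21 − (-3) = 24 dB.
At 8:1 the overshoot is divided by 8, leaving 3 dB above threshold.
Output = -3 + 3 = 0 dBV.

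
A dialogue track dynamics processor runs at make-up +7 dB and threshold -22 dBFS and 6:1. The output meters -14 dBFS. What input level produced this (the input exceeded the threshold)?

Before make-up, the level was -14 − 7 = -21 dBFS.
That's 1 dB above the -22 dBFS threshold.
Before 6:1 compression the overshoot was 1 × 6 = 6 dB, so input = -22 + 6 = -16 dBFS.

-16 dBFS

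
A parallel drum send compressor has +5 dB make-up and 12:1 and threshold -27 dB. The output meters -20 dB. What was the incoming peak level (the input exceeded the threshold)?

Before make-up, the level was -20 − 5 = -25 dB.
Post-compression overshoot = -25 − (-27) = 2 dB.
Before 12:1 compression the overshoot was 2 × 12 = 24 dB, so input = -27 + 24 = -3 dB.

-3 dB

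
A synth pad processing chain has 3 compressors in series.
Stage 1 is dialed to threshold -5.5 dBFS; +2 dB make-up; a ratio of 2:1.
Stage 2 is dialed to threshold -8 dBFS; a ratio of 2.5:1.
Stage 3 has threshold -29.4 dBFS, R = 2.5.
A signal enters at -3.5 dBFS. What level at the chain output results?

Stage 1: 2 dB above -5.5 dBFS, reduced 2:1 to 1 dB above → -4.5 dBFS; +2 dB make-up → -2.5 dBFS.
Stage 2: overshoot 5.5 dB → 5.5/2.5 = 2.2 dB → -5.8 dBFS.
Stage 3: overshoot 23.6 dB → 23.6/2.5 = 9.44 dB → -19.96 dBFS.

-19.96 dBFS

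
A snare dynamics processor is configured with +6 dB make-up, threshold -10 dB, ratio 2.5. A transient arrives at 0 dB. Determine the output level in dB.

0 dB

0 dB sits 10 dB over threshold.
At 2.5:1 the overshoot is divided by 2.5, leaving 4 dB above threshold.
Output = -10 + 4 = -6 dB; make-up adds 6 dB, giving 0 dB.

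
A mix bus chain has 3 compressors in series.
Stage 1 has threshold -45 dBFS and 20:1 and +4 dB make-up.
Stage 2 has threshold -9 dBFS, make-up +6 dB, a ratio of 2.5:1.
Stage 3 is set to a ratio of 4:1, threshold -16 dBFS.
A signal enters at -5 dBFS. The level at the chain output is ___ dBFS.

Stage 1: overshoot 40 dB → 40/20 = 2 dB → -43 dBFS; +4 dB make-up → -39 dBFS.
Stage 2: -39 dBFS ≤ -9 dBFS, so stage 2 doesn't engage; make-up brings it to -33 dBFS.
Stage 3: below threshold (-33 ≤ -16); passes unchanged; output -33 dBFS.

-33 dBFS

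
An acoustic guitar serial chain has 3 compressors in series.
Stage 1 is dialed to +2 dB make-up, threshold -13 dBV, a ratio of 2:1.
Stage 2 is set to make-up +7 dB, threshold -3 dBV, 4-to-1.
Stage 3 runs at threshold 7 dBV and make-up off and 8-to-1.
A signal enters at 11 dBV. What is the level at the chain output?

5 dBV

Stage 1: overshoot 24 dB → 24/2 = 12 dB → -1 dBV; +2 dB make-up → 1 dBV.
Stage 2: 4 dB above -3 dBV, reduced 4:1 to 1 dB above → -2 dBV; +7 dB make-up → 5 dBV.
Stage 3: 5 dBV is at or below the 7 dBV threshold — no compression; output 5 dBV.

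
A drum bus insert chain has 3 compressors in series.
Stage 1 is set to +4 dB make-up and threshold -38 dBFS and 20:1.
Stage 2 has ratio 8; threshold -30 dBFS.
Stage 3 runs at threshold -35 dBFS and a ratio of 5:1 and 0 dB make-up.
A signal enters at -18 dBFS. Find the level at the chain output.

-34.6 dBFS

Stage 1: -18 dBFS is 20 dB over -38 dBFS; at 20:1 that becomes 1 dB over, giving -37 dBFS; +4 dB make-up → -33 dBFS.
Stage 2: -33 dBFS is at or below the -30 dBFS threshold — no compression; output -33 dBFS.
Stage 3: overshoot 2 dB → 2/5 = 0.4 dB → -34.6 dBFS.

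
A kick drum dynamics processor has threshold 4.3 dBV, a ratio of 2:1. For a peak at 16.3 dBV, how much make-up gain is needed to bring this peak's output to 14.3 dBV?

Without make-up, output = threshold + overshoot/2 = 4.3 + 6 = 10.3 dBV.
Gap to target: 4 dB.

4 dB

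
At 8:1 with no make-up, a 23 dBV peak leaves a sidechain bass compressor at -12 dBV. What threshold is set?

-17 dBV

Let T be the threshold. Output overshoot = (input overshoot)/R, so -12 − T = (23 − T)/8.
8·(-12 − T) = 23 − T → 7·T = -96 − 23 = -119.
T = -119/7 = -17 dBV.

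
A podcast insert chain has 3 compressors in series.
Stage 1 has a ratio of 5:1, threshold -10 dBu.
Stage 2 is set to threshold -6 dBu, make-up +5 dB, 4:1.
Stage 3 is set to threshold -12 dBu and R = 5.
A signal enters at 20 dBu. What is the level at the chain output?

Stage 1: 30 dB above -10 dBu, reduced 5:1 to 6 dB above → -4 dBu.
Stage 2: 2 dB above -6 dBu, reduced 4:1 to 0.5 dB above → -5.5 dBu; +5 dB make-up → -0.5 dBu.
Stage 3: -0.5 dBu is 11.5 dB over -12 dBu; at 5:1 that becomes 2.3 dB over, giving -9.7 dBu.

-9.7 dBu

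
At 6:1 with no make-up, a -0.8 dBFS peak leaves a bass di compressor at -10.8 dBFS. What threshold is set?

-12.8 dBFS

Gain reduction = -0.8 − (-10.8) = 10 dB; output overshoot = GR / (R − 1) = 10 / 5 = 2 dB.
Threshold = output − output overshoot = -10.8 − 2 = -12.8 dBFS.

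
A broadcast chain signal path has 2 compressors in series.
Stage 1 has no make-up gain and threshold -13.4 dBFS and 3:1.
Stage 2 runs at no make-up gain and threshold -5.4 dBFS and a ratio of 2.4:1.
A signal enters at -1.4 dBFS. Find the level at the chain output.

-9.4 dBFS

Stage 1: -1.4 dBFS is 12 dB over -13.4 dBFS; at 3:1 that becomes 4 dB over, giving -9.4 dBFS.
Stage 2: below threshold (-9.4 ≤ -5.4); passes unchanged; output -9.4 dBFS.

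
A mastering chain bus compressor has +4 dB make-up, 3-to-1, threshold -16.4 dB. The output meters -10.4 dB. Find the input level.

Before make-up, the level was -10.4 − 4 = -14.4 dB.
That's 2 dB above the -16.4 dB threshold.
Undo the ratio: input overshoot = 2 × 3 = 6 dB, giving input = -10.4 dB.

-10.4 dB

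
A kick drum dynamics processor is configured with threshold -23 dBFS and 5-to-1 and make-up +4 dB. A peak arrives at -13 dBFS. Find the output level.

-13 dBFS sits 10 dB over threshold.
The 10 dB excess becomes 2 dB after 5:1 reduction.
Output = -23 + 2 = -21 dBFS; make-up adds 4 dB, giving -17 dBFS.

-17 dBFS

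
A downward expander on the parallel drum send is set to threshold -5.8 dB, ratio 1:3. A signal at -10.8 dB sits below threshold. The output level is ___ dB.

Below threshold, a 1:3 expander applies gain = (3−1)×(T − x) of attenuation.
(3−1) × 5 = 10 dB, so output = -10.8 − 10 = -20.8 dB.

-20.8 dB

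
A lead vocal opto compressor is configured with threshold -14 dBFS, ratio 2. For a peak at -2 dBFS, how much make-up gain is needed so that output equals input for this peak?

The peak compresses to -14 + 12/2 = -8 dBFS.
To reach -2 dBFS requires -2 − (-8) = 6 dB of make-up.

6 dB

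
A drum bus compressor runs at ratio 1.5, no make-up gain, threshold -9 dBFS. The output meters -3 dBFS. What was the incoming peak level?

The compressed level sits -3 − (-9) = 6 dB over threshold.
Before 1.5:1 compression the overshoot was 6 × 1.5 = 9 dB, so input = -9 + 9 = 0 dBFS.

0 dBFS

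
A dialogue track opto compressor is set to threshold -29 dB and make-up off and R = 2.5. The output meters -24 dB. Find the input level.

Post-compression overshoot = -24 − (-29) = 5 dB.
Before 2.5:1 compression the overshoot was 5 × 2.5 = 12.5 dB, so input = -29 + 12.5 = -16.5 dB.

-16.5 dB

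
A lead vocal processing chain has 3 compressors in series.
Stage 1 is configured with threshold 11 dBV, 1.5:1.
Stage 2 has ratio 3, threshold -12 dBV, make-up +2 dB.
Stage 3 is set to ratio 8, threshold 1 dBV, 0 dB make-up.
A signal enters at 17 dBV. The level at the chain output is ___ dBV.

Stage 1: 6 dB above 11 dBV, reduced 1.5:1 to 4 dB above → 15 dBV.
Stage 2: overshoot 27 dB → 27/3 = 9 dB → -3 dBV; +2 dB make-up → -1 dBV.
Stage 3: -1 dBV is at or below the 1 dBV threshold — no compression; output -1 dBV.

-1 dBV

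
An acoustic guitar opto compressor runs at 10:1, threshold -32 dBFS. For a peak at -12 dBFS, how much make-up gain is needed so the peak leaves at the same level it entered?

18 dB

The peak compresses to -32 + 20/10 = -30 dBFS.
To reach -12 dBFS requires -12 − (-30) = 18 dB of make-up.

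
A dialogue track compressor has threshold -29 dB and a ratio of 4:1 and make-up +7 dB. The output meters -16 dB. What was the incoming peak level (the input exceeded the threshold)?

-5 dB

Before make-up, the level was -16 − 7 = -23 dB.
Post-compression overshoot = -23 − (-29) = 6 dB.
Input overshoot = R × output overshoot = 24 dB → input = -29 + 24 = -5 dB.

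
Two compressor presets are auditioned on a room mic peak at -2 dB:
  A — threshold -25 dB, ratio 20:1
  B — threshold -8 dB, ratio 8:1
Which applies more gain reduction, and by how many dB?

A, by 16.6 dB

A: GR = 23 − 23/20 = 21.85 dB.
B: GR = 6 − 6/8 = 5.25 dB.
A reduces 16.6 dB more.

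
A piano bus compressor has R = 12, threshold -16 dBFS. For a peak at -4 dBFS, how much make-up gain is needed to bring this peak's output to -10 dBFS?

5 dB

Overshoot 12 dB → 12/12 = 1 dB after compression, so the compressed level is -16 + 1 = -15 dBFS.
Make-up = target − compressed = -10 − (-15) = 5 dB.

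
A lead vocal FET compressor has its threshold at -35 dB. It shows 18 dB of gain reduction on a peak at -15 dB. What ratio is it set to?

Input overshoot = -15 − (-35) = 20 dB.
Output overshoot = 20 − 18 = 2 dB.
Ratio = input overshoot / output overshoot = 20 / 2 = 10.

10:1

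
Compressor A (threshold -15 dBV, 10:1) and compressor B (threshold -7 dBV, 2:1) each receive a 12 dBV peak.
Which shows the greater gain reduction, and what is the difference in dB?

A, by 14.8 dB

A: overshoot 27 dB → output overshoot 2.7 dB → GR 24.3 dB.
B: overshoot 19 dB → output overshoot 9.5 dB → GR 9.5 dB.
A applies 14.8 dB more gain reduction.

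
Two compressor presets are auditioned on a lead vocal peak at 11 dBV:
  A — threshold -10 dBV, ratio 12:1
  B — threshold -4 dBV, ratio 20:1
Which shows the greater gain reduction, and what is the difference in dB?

A, by 5 dB

A: GR = 21 − 21/12 = 19.25 dB.
B: GR = 15 − 15/20 = 14.25 dB.
A applies 5 dB more gain reduction.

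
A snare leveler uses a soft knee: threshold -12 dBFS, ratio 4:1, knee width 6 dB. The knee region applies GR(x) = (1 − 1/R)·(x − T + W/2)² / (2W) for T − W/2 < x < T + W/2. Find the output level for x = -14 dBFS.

x − T + W/2 = -14 − (-12) + 3 = 1.
GR = (1 − 1/4) × 1² / 12 = 0.75 × 1 / 12 = 0.0625 dB.
Output = -14 − 0.0625 = -14.0625 dBFS.

-14.0625 dBFS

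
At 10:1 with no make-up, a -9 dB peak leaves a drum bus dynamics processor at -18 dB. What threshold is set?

Input is 10 dB above T (since output overshoot × R = input overshoot: (-18 − T)·10 = -9 − T gives T = -19 dB).
Check: -19 + (-9 − (-19))/10 = -19 + 1 = -18 dB. ✓

-19 dB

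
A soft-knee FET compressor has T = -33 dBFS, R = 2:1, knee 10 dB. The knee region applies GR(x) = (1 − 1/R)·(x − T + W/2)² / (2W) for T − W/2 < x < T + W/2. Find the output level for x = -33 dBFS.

x − T + W/2 = -33 − (-33) + 5 = 5.
GR = (1 − 1/2) × 5² / 20 = 0.5 × 25 / 20 = 0.625 dB.
Output = -33 − 0.625 = -33.625 dBFS.

-33.625 dBFS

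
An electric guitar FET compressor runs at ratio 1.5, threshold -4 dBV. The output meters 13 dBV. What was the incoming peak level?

21.5 dBV

Post-compression overshoot = 13 − (-4) = 17 dB.
Input overshoot = R × output overshoot = 25.5 dB → input = -4 + 25.5 = 21.5 dBV.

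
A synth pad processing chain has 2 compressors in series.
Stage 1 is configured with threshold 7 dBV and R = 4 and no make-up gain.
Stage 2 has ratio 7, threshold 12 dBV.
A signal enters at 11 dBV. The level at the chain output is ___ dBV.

8 dBV

Stage 1: overshoot 4 dB → 4/4 = 1 dB → 8 dBV.
Stage 2: below threshold (8 ≤ 12); passes unchanged; output 8 dBV.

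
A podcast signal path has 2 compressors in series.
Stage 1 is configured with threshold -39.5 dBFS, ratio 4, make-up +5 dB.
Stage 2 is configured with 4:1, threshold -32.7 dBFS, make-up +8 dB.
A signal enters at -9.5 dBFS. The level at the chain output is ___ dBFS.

-23.275 dBFS

Stage 1: 30 dB above -39.5 dBFS, reduced 4:1 to 7.5 dB above → -32 dBFS; +5 dB make-up → -27 dBFS.
Stage 2: overshoot 5.7 dB → 5.7/4 = 1.425 dB → -31.275 dBFS; +8 dB make-up → -23.275 dBFS.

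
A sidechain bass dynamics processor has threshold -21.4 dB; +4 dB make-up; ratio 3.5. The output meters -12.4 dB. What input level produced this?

-3.9 dB

Stripping the +4 dB make-up gives -16.4 dB at the gain stage.
Post-compression overshoot = -16.4 − (-21.4) = 5 dB.
Undo the ratio: input overshoot = 5 × 3.5 = 17.5 dB, giving input = -3.9 dB.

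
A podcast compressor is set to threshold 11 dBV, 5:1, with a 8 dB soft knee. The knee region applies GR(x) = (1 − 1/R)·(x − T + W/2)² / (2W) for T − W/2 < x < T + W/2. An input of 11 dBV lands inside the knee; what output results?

x − T + W/2 = 11 − 11 + 4 = 4.
GR = (1 − 1/5) × 4² / 16 = 0.8 × 16 / 16 = 0.8 dB.
Output = 11 − 0.8 = 10.2 dBV.

10.2 dBV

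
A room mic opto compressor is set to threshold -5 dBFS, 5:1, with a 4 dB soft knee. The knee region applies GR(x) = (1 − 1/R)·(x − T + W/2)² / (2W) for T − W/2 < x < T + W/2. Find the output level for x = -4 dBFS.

-4.9 dBFS

x − T + W/2 = -4 − (-5) + 2 = 3.
GR = (1 − 1/5) × 3² / 8 = 0.8 × 9 / 8 = 0.9 dB.
Output = -4 − 0.9 = -4.9 dBFS.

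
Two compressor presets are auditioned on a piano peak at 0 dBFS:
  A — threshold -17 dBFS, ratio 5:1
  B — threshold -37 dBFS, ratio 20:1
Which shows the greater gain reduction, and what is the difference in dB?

A: 17 dB over, compressed to 3.4 dB over, so 13.6 dB of GR.
B: 37 dB over, compressed to 1.85 dB over, so 35.15 dB of GR.
Difference: 21.55 dB in favour of B.

B, by 21.55 dB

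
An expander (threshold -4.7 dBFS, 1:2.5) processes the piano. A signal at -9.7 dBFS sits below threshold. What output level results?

Below threshold, a 1:2.5 expander applies gain = (2.5−1)×(T − x) of attenuation.
(2.5−1) × 5 = 7.5 dB, so output = -9.7 − 7.5 = -17.2 dBFS.

-17.2 dBFS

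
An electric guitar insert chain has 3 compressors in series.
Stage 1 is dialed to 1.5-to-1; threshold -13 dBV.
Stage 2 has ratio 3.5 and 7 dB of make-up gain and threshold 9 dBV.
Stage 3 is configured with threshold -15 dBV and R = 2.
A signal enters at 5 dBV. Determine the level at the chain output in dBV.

-4.5 dBV

Stage 1: 5 dBV is 18 dB over -13 dBV; at 1.5:1 that becomes 12 dB over, giving -1 dBV.
Stage 2: -1 dBV ≤ 9 dBV, so stage 2 doesn't engage; make-up brings it to 6 dBV.
Stage 3: 21 dB above -15 dBV, reduced 2:1 to 10.5 dB above → -4.5 dBV.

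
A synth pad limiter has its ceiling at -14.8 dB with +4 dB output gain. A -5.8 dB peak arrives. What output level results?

A brickwall limiter is an ∞:1 compressor: any input above the ceiling is clamped to -14.8 dB.
Output gain then adds 4 dB: -14.8 + 4 = -10.8 dB.

-10.8 dB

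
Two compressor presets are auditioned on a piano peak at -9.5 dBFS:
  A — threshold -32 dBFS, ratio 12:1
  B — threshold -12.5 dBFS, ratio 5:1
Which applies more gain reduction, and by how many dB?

A: 22.5 dB over, compressed to 1.875 dB over, so 20.625 dB of GR.
B: 3 dB over, compressed to 0.6 dB over, so 2.4 dB of GR.
Difference: 18.225 dB in favour of A.

A, by 18.225 dB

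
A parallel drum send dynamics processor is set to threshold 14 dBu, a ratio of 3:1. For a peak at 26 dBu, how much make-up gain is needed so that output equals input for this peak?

8 dB

The peak compresses to 14 + 12/3 = 18 dBu.
To reach 26 dBu requires 26 − 18 = 8 dB of make-up.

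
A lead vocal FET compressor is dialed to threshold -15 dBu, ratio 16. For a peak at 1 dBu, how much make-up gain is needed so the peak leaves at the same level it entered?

Without make-up, output = threshold + overshoot/16 = -15 + 1 = -14 dBu.
Gap to target: 15 dB.

15 dB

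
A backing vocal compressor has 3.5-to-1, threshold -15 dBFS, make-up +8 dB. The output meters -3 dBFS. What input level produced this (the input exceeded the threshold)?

-1 dBFS

Remove make-up: -3 − 8 = -11 dBFS.
The compressed level sits -11 − (-15) = 4 dB over threshold.
Before 3.5:1 compression the overshoot was 4 × 3.5 = 14 dB, so input = -15 + 14 = -1 dBFS.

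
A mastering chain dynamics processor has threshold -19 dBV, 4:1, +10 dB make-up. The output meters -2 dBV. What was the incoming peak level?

Stripping the +10 dB make-up gives -12 dBV at the gain stage.
Post-compression overshoot = -12 − (-19) = 7 dB.
Undo the ratio: input overshoot = 7 × 4 = 28 dB, giving input = 9 dBV.

9 dBV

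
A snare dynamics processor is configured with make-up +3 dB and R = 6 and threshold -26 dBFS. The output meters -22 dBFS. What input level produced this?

-20 dBFS

Remove make-up: -22 − 3 = -25 dBFS.
That's 1 dB above the -26 dBFS threshold.
Before 6:1 compression the overshoot was 1 × 6 = 6 dB, so input = -26 + 6 = -20 dBFS.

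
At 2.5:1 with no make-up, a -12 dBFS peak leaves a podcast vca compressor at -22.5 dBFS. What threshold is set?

-29.5 dBFS

Let T be the threshold. Output overshoot = (input overshoot)/R, so -22.5 − T = (-12 − T)/2.5.
2.5·(-22.5 − T) = -12 − T → 1.5·T = -56.25 − (-12) = -44.25.
T = -44.25/1.5 = -29.5 dBFS.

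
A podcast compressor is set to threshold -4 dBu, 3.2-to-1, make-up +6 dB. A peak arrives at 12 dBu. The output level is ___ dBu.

12 dBu sits 16 dB over threshold.
At 3.2:1 the overshoot is divided by 3.2, leaving 5 dB above threshold.
That puts the output at 1 dBu; make-up adds 6 dB, giving 7 dBu.

7 dBu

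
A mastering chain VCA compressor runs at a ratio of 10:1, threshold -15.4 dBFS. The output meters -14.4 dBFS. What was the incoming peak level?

That's 1 dB above the -15.4 dBFS threshold.
Input overshoot = R × output overshoot = 10 dB → input = -15.4 + 10 = -5.4 dBFS.

-5.4 dBFS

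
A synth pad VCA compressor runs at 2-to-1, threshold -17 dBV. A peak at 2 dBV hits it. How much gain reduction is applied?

Overshoot = 2 − (-17) = 19 dB.
After 2:1 compression the overshoot becomes 19/2 = 9.5 dB.
Gain reduction = 19 − 9.5 = 9.5 dB.

9.5 dB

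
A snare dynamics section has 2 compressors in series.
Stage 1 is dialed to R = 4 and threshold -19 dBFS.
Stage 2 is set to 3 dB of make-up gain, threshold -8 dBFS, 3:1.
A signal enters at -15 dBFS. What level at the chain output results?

Stage 1: overshoot 4 dB → 4/4 = 1 dB → -18 dBFS.
Stage 2: -18 dBFS ≤ -8 dBFS, so stage 2 doesn't engage; make-up brings it to -15 dBFS.

-15 dBFS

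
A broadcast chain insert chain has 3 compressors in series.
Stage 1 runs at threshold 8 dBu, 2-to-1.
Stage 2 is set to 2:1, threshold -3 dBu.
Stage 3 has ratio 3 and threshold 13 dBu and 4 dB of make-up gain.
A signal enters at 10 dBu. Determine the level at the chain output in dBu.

Stage 1: 2 dB above 8 dBu, reduced 2:1 to 1 dB above → 9 dBu.
Stage 2: 9 dBu is 12 dB over -3 dBu; at 2:1 that becomes 6 dB over, giving 3 dBu.
Stage 3: 3 dBu ≤ 13 dBu, so stage 3 doesn't engage; make-up brings it to 7 dBu.

7 dBu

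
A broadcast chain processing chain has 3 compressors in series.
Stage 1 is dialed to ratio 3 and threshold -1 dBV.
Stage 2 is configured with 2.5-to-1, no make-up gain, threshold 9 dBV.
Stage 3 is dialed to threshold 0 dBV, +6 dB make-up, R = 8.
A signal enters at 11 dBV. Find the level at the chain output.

Stage 1: 12 dB above -1 dBV, reduced 3:1 to 4 dB above → 3 dBV.
Stage 2: 3 dBV ≤ 9 dBV, so stage 2 doesn't engage; output 3 dBV.
Stage 3: overshoot 3 dB → 3/8 = 0.375 dB → 0.375 dBV; +6 dB make-up → 6.375 dBV.

6.375 dBV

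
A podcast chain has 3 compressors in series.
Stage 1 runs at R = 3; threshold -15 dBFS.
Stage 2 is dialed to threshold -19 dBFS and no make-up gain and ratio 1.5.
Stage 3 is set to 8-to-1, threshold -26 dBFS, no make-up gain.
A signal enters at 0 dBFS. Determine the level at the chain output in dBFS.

-24.375 dBFS

Stage 1: overshoot 15 dB → 15/3 = 5 dB → -10 dBFS.
Stage 2: -10 dBFS is 9 dB over -19 dBFS; at 1.5:1 that becomes 6 dB over, giving -13 dBFS.
Stage 3: overshoot 13 dB → 13/8 = 1.625 dB → -24.375 dBFS.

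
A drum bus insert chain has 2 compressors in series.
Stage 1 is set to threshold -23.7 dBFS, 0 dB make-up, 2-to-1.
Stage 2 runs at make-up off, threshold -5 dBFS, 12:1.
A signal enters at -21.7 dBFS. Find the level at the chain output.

-22.7 dBFS

Stage 1: overshoot 2 dB → 2/2 = 1 dB → -22.7 dBFS.
Stage 2: -22.7 dBFS ≤ -5 dBFS, so stage 2 doesn't engage; output -22.7 dBFS.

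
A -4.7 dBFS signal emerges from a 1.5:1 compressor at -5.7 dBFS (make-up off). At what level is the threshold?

-7.7 dBFS

Input is 3 dB above T (since output overshoot × R = input overshoot: (-5.7 − T)·1.5 = -4.7 − T gives T = -7.7 dBFS).
Check: -7.7 + (-4.7 − (-7.7))/1.5 = -7.7 + 2 = -5.7 dBFS. ✓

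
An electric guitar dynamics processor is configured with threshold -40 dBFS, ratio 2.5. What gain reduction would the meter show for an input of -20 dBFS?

12 dB

The signal is 20 dB above threshold.
At 2.5:1, output sits 20/2.5 = 8 dB above threshold.
GR = overshoot in − overshoot out = 20 − 8 = 12 dB.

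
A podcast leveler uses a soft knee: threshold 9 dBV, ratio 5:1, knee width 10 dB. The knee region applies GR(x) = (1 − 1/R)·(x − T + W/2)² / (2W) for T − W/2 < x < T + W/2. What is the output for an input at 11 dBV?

x − T + W/2 = 11 − 9 + 5 = 7.
GR = (1 − 1/5) × 7² / 20 = 0.8 × 49 / 20 = 1.96 dB.
Output = 11 − 1.96 = 9.04 dBV.

9.04 dBV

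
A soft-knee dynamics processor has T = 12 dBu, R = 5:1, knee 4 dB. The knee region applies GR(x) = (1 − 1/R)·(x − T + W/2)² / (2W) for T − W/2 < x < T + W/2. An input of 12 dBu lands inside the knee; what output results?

x − T + W/2 = 12 − 12 + 2 = 2.
GR = (1 − 1/5) × 2² / 8 = 0.8 × 4 / 8 = 0.4 dB.
Output = 12 − 0.4 = 11.6 dBu.

11.6 dBu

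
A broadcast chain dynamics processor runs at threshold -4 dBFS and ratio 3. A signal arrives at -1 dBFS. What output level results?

-1 dBFS sits 3 dB over threshold.
At 3:1 the overshoot is divided by 3, leaving 1 dB above threshold.
Output = -4 + 1 = -3 dBFS.

-3 dBFS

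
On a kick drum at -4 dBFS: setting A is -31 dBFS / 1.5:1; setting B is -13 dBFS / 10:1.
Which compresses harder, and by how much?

A, by 0.9 dB

A: GR = 27 − 27/1.5 = 9 dB.
B: GR = 9 − 9/10 = 8.1 dB.
Difference: 0.9 dB in favour of A.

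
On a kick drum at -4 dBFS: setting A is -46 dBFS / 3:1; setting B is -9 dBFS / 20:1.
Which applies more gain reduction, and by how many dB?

A: overshoot 42 dB → output overshoot 14 dB → GR 28 dB.
B: overshoot 5 dB → output overshoot 0.25 dB → GR 4.75 dB.
A reduces 23.25 dB more.

A, by 23.25 dB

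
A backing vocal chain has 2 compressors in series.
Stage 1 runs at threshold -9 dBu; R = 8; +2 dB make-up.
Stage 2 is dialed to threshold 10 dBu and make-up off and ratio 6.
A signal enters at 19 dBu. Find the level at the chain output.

Stage 1: 19 dBu is 28 dB over -9 dBu; at 8:1 that becomes 3.5 dB over, giving -5.5 dBu; +2 dB make-up → -3.5 dBu.
Stage 2: below threshold (-3.5 ≤ 10); passes unchanged; output -3.5 dBu.

-3.5 dBu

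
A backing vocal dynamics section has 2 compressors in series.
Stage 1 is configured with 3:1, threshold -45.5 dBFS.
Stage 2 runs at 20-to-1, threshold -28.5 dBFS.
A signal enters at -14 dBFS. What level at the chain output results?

Stage 1: -14 dBFS is 31.5 dB over -45.5 dBFS; at 3:1 that becomes 10.5 dB over, giving -35 dBFS.
Stage 2: -35 dBFS is at or below the -28.5 dBFS threshold — no compression; output -35 dBFS.

-35 dBFS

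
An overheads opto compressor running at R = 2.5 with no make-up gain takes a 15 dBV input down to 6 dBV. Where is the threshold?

Let T be the threshold. Output overshoot = (input overshoot)/R, so 6 − T = (15 − T)/2.5.
2.5·(6 − T) = 15 − T → 1.5·T = 15 − 15 = 0.
T = 0/1.5 = 0 dBV.

0 dBV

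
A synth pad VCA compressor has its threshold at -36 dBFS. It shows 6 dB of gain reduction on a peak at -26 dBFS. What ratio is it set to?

2.5:1

Input overshoot = -26 − (-36) = 10 dB.
Output overshoot = 10 − 6 = 4 dB.
Ratio = input overshoot / output overshoot = 10 / 4 = 2.5.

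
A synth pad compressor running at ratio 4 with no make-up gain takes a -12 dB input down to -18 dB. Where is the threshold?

-20 dB

Input is 8 dB above T (since output overshoot × R = input overshoot: (-18 − T)·4 = -12 − T gives T = -20 dB).
Check: -20 + (-12 − (-20))/4 = -20 + 2 = -18 dB. ✓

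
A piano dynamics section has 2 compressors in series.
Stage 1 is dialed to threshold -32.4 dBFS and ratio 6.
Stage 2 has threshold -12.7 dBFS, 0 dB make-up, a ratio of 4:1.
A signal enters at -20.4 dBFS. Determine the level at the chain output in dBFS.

Stage 1: 12 dB above -32.4 dBFS, reduced 6:1 to 2 dB above → -30.4 dBFS.
Stage 2: -30.4 dBFS is at or below the -12.7 dBFS threshold — no compression; output -30.4 dBFS.

-30.4 dBFS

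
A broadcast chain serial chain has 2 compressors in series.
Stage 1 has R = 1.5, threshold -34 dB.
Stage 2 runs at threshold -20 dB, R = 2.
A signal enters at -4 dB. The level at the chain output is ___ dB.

-17 dB

Stage 1: 30 dB above -34 dB, reduced 1.5:1 to 20 dB above → -14 dB.
Stage 2: 6 dB above -20 dB, reduced 2:1 to 3 dB above → -17 dB.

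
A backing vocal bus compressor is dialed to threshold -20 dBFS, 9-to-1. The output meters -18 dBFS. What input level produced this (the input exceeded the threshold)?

The compressed level sits -18 − (-20) = 2 dB over threshold.
Undo the ratio: input overshoot = 2 × 9 = 18 dB, giving input = -2 dBFS.

-2 dBFS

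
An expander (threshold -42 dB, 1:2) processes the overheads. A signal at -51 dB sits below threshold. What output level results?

The input is 9 dB below the -42 dB threshold.
A 1:2 expander multiplies undershoot by 2: 9 × 2 = 18 dB below threshold.
Output = -42 − 18 = -60 dB.

-60 dB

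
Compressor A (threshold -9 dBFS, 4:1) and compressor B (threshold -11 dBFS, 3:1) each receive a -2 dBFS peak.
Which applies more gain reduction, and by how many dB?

A: 7 dB over, compressed to 1.75 dB over, so 5.25 dB of GR.
B: 9 dB over, compressed to 3 dB over, so 6 dB of GR.
B reduces 0.75 dB more.

B, by 0.75 dB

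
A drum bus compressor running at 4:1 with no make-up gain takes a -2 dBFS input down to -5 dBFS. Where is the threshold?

Let T be the threshold. Output overshoot = (input overshoot)/R, so -5 − T = (-2 − T)/4.
4·(-5 − T) = -2 − T → 3·T = -20 − (-2) = -18.
T = -18/3 = -6 dBFS.

-6 dBFS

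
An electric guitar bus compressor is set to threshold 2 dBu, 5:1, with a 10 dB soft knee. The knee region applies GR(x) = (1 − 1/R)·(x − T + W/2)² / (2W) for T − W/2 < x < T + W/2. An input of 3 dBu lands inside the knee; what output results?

1.56 dBu

x − T + W/2 = 3 − 2 + 5 = 6.
GR = (1 − 1/5) × 6² / 20 = 0.8 × 36 / 20 = 1.44 dB.
Output = 3 − 1.44 = 1.56 dBu.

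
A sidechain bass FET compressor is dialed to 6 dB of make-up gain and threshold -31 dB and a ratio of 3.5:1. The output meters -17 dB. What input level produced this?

-3 dB

Before make-up, the level was -17 − 6 = -23 dB.
That's 8 dB above the -31 dB threshold.
Before 3.5:1 compression the overshoot was 8 × 3.5 = 28 dB, so input = -31 + 28 = -3 dB.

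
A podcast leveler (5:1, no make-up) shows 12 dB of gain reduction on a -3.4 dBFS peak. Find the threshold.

-18.4 dBFS

Input is 15 dB above T (since output overshoot × R = input overshoot: (-15.4 − T)·5 = -3.4 − T gives T = -18.4 dBFS).
Check: -18.4 + (-3.4 − (-18.4))/5 = -18.4 + 3 = -15.4 dBFS. ✓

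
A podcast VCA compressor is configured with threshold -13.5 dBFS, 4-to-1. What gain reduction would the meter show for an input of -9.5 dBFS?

3 dB

Overshoot = -9.5 − (-13.5) = 4 dB.
A 4:1 ratio leaves 1 dB of that excess.
Gain reduction = 4 − 1 = 3 dB.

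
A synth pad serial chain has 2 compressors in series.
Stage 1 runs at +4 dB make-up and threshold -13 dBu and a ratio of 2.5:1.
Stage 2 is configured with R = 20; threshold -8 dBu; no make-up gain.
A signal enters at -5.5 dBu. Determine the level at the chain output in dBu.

-7.9 dBu

Stage 1: overshoot 7.5 dB → 7.5/2.5 = 3 dB → -10 dBu; +4 dB make-up → -6 dBu.
Stage 2: -6 dBu is 2 dB over -8 dBu; at 20:1 that becomes 0.1 dB over, giving -7.9 dBu.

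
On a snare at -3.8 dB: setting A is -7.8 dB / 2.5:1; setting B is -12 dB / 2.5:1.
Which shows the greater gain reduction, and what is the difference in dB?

B, by 2.52 dB

A: overshoot 4 dB → output overshoot 1.6 dB → GR 2.4 dB.
B: overshoot 8.2 dB → output overshoot 3.28 dB → GR 4.92 dB.
Difference: 2.52 dB in favour of B.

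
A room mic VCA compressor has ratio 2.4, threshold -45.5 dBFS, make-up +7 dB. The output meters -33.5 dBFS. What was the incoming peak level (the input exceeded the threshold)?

Before make-up, the level was -33.5 − 7 = -40.5 dBFS.
That's 5 dB above the -45.5 dBFS threshold.
Before 2.4:1 compression the overshoot was 5 × 2.4 = 12 dB, so input = -45.5 + 12 = -33.5 dBFS.

-33.5 dBFS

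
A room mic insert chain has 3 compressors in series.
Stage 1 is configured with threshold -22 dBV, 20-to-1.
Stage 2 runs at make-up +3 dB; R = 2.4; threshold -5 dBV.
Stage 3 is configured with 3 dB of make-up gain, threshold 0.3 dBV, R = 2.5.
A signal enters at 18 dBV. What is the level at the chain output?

-14 dBV

Stage 1: overshoot 40 dB → 40/20 = 2 dB → -20 dBV.
Stage 2: -20 dBV ≤ -5 dBV, so stage 2 doesn't engage; make-up brings it to -17 dBV.
Stage 3: below threshold (-17 ≤ 0.3); passes unchanged; make-up brings it to -14 dBV.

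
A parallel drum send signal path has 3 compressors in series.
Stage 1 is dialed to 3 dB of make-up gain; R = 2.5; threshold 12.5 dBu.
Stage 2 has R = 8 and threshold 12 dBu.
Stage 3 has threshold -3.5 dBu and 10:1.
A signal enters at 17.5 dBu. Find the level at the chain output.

Stage 1: 17.5 dBu is 5 dB over 12.5 dBu; at 2.5:1 that becomes 2 dB over, giving 14.5 dBu; +3 dB make-up → 17.5 dBu.
Stage 2: overshoot 5.5 dB → 5.5/8 = 0.6875 dB → 12.6875 dBu.
Stage 3: 16.1875 dB above -3.5 dBu, reduced 10:1 to 1.61875 dB above → -1.88125 dBu.

-1.88125 dBu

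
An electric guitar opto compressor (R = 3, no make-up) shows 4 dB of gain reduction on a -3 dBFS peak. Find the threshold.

Let T be the threshold. Output overshoot = (input overshoot)/R, so -7 − T = (-3 − T)/3.
3·(-7 − T) = -3 − T → 2·T = -21 − (-3) = -18.
T = -18/2 = -9 dBFS.

-9 dBFS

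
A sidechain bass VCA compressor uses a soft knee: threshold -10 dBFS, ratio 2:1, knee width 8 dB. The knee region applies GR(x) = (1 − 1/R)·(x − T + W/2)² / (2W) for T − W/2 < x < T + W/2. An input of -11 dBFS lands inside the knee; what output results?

x − T + W/2 = -11 − (-10) + 4 = 3.
GR = (1 − 1/2) × 3² / 16 = 0.5 × 9 / 16 = 0.28125 dB.
Output = -11 − 0.28125 = -11.28125 dBFS.

-11.28125 dBFS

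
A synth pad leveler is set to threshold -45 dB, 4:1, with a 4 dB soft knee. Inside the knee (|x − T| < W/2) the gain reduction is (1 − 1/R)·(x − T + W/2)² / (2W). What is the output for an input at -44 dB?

x − T + W/2 = -44 − (-45) + 2 = 3.
GR = (1 − 1/4) × 3² / 8 = 0.75 × 9 / 8 = 0.84375 dB.
Output = -44 − 0.84375 = -44.84375 dB.

-44.84375 dB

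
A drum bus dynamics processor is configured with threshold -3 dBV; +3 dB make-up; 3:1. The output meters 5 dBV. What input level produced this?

Before make-up, the level was 5 − 3 = 2 dBV.
Post-compression overshoot = 2 − (-3) = 5 dB.
Undo the ratio: input overshoot = 5 × 3 = 15 dB, giving input = 12 dBV.

12 dBV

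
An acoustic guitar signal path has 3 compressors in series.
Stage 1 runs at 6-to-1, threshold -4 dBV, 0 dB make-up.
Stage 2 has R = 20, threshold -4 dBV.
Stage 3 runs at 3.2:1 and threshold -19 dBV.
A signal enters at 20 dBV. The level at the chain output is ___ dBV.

Stage 1: 24 dB above -4 dBV, reduced 6:1 to 4 dB above → 0 dBV.
Stage 2: 0 dBV is 4 dB over -4 dBV; at 20:1 that becomes 0.2 dB over, giving -3.8 dBV.
Stage 3: 15.2 dB above -19 dBV, reduced 3.2:1 to 4.75 dB above → -14.25 dBV.

-14.25 dBV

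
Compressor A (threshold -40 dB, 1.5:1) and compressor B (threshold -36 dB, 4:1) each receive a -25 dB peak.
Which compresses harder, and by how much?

B, by 3.25 dB

A: 15 dB over, compressed to 10 dB over, so 5 dB of GR.
B: 11 dB over, compressed to 2.75 dB over, so 8.25 dB of GR.
Difference: 3.25 dB in favour of B.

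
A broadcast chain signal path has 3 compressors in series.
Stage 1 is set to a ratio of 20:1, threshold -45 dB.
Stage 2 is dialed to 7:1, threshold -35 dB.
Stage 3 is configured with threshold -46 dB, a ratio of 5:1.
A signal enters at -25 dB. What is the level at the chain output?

-45.6 dB

Stage 1: overshoot 20 dB → 20/20 = 1 dB → -44 dB.
Stage 2: -44 dB ≤ -35 dB, so stage 2 doesn't engage; output -44 dB.
Stage 3: overshoot 2 dB → 2/5 = 0.4 dB → -45.6 dB.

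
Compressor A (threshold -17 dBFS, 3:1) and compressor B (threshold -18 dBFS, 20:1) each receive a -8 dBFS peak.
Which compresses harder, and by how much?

A: 9 dB over, compressed to 3 dB over, so 6 dB of GR.
B: 10 dB over, compressed to 0.5 dB over, so 9.5 dB of GR.
B applies 3.5 dB more gain reduction.

B, by 3.5 dB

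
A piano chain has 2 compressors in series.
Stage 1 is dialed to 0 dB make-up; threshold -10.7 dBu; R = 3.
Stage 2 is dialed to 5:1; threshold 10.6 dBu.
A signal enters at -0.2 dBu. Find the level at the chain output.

-7.2 dBu

Stage 1: 10.5 dB above -10.7 dBu, reduced 3:1 to 3.5 dB above → -7.2 dBu.
Stage 2: -7.2 dBu ≤ 10.6 dBu, so stage 2 doesn't engage; output -7.2 dBu.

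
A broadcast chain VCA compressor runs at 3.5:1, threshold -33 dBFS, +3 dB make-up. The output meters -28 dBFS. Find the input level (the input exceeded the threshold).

Before make-up, the level was -28 − 3 = -31 dBFS.
The compressed level sits -31 − (-33) = 2 dB over threshold.
Input overshoot = R × output overshoot = 7 dB → input = -33 + 7 = -26 dBFS.

-26 dBFS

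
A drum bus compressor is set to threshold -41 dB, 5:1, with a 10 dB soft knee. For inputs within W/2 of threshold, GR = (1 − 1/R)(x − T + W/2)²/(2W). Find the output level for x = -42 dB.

-42.64 dB

x − T + W/2 = -42 − (-41) + 5 = 4.
GR = (1 − 1/5) × 4² / 20 = 0.8 × 16 / 20 = 0.64 dB.
Output = -42 − 0.64 = -42.64 dB.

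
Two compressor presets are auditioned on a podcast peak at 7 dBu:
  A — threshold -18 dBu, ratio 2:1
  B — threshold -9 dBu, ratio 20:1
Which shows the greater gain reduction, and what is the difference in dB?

A: overshoot 25 dB → output overshoot 12.5 dB → GR 12.5 dB.
B: overshoot 16 dB → output overshoot 0.8 dB → GR 15.2 dB.
B reduces 2.7 dB more.

B, by 2.7 dB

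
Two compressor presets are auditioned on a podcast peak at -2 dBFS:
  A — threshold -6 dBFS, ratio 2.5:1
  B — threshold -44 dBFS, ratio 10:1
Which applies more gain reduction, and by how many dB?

B, by 35.4 dB

A: 4 dB over, compressed to 1.6 dB over, so 2.4 dB of GR.
B: 42 dB over, compressed to 4.2 dB over, so 37.8 dB of GR.
Difference: 35.4 dB in favour of B.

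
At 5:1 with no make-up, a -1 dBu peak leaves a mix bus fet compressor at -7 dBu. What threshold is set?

Let T be the threshold. Output overshoot = (input overshoot)/R, so -7 − T = (-1 − T)/5.
5·(-7 − T) = -1 − T → 4·T = -35 − (-1) = -34.
T = -34/4 = -8.5 dBu.

-8.5 dBu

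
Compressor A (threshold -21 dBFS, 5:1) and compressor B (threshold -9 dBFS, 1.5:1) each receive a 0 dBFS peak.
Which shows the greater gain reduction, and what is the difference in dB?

A, by 13.8 dB

A: 21 dB over, compressed to 4.2 dB over, so 16.8 dB of GR.
B: 9 dB over, compressed to 6 dB over, so 3 dB of GR.
A applies 13.8 dB more gain reduction.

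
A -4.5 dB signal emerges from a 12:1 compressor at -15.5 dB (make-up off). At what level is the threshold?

Gain reduction = -4.5 − (-15.5) = 11 dB; output overshoot = GR / (R − 1) = 11 / 11 = 1 dB.
Threshold = output − output overshoot = -15.5 − 1 = -16.5 dB.

-16.5 dB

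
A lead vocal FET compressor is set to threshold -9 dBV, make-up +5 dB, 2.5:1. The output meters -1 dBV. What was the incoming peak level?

Before make-up, the level was -1 − 5 = -6 dBV.
Post-compression overshoot = -6 − (-9) = 3 dB.
Undo the ratio: input overshoot = 3 × 2.5 = 7.5 dB, giving input = -1.5 dBV.

-1.5 dBV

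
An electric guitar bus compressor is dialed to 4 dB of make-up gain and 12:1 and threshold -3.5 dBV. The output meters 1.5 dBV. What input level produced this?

8.5 dBV

Stripping the +4 dB make-up gives -2.5 dBV at the gain stage.
The compressed level sits -2.5 − (-3.5) = 1 dB over threshold.
Undo the ratio: input overshoot = 1 × 12 = 12 dB, giving input = 8.5 dBV.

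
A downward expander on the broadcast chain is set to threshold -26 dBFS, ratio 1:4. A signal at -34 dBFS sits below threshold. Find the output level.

-58 dBFS

Below threshold, a 1:4 expander applies gain = (4−1)×(T − x) of attenuation.
(4−1) × 8 = 24 dB, so output = -34 − 24 = -58 dBFS.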